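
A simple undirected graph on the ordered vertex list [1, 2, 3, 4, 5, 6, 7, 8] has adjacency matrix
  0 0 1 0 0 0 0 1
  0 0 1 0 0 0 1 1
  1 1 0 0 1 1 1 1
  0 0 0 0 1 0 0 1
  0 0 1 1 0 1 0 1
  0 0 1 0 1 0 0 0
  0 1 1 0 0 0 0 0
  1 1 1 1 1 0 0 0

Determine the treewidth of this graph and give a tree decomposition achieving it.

Treewidth 2.
One such decomposition:
Bags: B1 = {3, 5, 8}  B2 = {2, 3, 8}  B3 = {4, 5, 8}  B4 = {1, 3, 8}  B5 = {3, 5, 6}  B6 = {2, 3, 7}
Tree: B1–B2, B1–B3, B2–B4, B1–B5, B2–B6

The largest bag has 3 vertices, giving width 2; this decomposition certifies tw(G) ≤ 2. For the lower bound, the 3 vertices {1, 3, 8} are pairwise adjacent, and any tree decomposition puts a clique entirely inside one bag — forcing width ≥ 2. Therefore the treewidth is 2.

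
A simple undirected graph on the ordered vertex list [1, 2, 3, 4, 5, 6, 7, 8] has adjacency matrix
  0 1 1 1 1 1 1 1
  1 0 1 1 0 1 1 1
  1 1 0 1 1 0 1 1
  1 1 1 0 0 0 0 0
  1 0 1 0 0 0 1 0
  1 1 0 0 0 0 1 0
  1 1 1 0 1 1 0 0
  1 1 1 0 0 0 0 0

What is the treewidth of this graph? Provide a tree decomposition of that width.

The largest bag has 4 vertices, giving width 3; this decomposition certifies tw(G) ≤ 3. Conversely, {1, 2, 3, 8} is a clique of size 4, and the vertices of any clique must share a bag in every tree decomposition; so some bag has ≥ 4 vertices and tw(G) ≥ 3. Therefore the treewidth is 3.

Treewidth 3.
One such decomposition:
Bags: B1 = {1, 2, 3, 7}  B2 = {1, 2, 3, 8}  B3 = {1, 2, 6, 7}  B4 = {1, 3, 5, 7}  B5 = {1, 2, 3, 4}
Tree: B1–B2, B1–B3, B1–B4, B2–B5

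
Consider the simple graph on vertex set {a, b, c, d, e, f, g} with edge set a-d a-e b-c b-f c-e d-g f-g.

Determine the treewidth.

A width-2 tree decomposition is:
Bags: B1 = {b, c, f}  B2 = {c, e, f}  B3 = {a, e, f}  B4 = {a, d, f}  B5 = {d, f, g}
Tree: B1–B2, B2–B3, B3–B4, B4–B5
Each bag holds 3 vertices, so the decomposition has width 2, which upper-bounds the treewidth. Since f–b–c–e–a–d–g–f is a cycle in G, G is not acyclic. Forests are exactly the graphs of treewidth ≤ 1, so tw(G) ≥ 2. Therefore the treewidth is 2.

2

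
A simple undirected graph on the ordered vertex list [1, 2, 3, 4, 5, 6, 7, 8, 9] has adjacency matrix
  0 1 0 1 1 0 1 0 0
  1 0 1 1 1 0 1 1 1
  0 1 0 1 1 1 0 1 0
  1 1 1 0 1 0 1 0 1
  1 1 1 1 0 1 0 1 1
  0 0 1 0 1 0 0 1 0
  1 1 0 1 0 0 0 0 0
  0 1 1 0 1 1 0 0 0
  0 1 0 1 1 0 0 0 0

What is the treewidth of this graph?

A width-3 tree decomposition is:
Bags: B1 = {3, 5, 6, 8}  B2 = {2, 3, 5, 8}  B3 = {2, 3, 4, 5}  B4 = {2, 4, 5, 9}  B5 = {1, 2, 4, 5}  B6 = {1, 2, 4, 7}
Tree: B1–B2, B2–B3, B3–B4, B4–B5, B5–B6
Each bag holds 4 vertices, so the decomposition has width 3, which upper-bounds the treewidth. For the lower bound, the 4 vertices {2, 3, 5, 8} are pairwise adjacent, and any tree decomposition puts a clique entirely inside one bag — forcing width ≥ 3. Therefore the treewidth is 3.

3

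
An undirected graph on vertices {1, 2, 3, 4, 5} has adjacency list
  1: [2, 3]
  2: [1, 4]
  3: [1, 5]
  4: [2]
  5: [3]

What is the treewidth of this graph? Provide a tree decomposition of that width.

Treewidth 1.
One optimal decomposition is:
Bags: B1 = {1, 2}  B2 = {1, 3}  B3 = {2, 4}  B4 = {3, 5}
Tree: B1–B2, B1–B3, B2–B4

The largest bag has 2 vertices, giving width 1; this decomposition certifies tw(G) ≤ 1. Any graph with an edge has treewidth ≥ 1, and G has the edge 1–2. Hence tw(G) = 1 exactly.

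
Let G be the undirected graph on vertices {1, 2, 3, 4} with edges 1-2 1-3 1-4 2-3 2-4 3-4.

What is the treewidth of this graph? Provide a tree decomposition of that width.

Treewidth 3.
One optimal decomposition is:
Bags: B1 = {1, 2, 3, 4}
Tree: (single bag)

With just one bag of size 4, the width is 4 − 1 = 3, so tw(G) ≤ 3. For the lower bound, the 4 vertices {1, 2, 3, 4} are pairwise adjacent, and any tree decomposition puts a clique entirely inside one bag — forcing width ≥ 3. Hence tw(G) = 3 exactly.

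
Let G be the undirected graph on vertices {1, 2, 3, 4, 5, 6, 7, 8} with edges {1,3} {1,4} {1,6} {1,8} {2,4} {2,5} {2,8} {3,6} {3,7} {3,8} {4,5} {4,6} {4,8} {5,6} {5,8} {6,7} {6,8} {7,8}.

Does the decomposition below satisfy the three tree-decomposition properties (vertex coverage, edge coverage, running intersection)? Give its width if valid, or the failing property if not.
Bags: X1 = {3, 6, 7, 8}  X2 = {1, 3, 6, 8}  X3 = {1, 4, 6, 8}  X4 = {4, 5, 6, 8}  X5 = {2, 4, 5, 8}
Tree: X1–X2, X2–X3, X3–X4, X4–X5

Every vertex of G appears in some bag (union = {1, 2, 3, 4, 5, 6, 7, 8}); every edge is covered by a bag; and for each vertex v the set of bags containing v is connected in the bag tree. The decomposition is therefore valid. The largest bag has 4 vertices, so the width is 3.

Yes; width 3.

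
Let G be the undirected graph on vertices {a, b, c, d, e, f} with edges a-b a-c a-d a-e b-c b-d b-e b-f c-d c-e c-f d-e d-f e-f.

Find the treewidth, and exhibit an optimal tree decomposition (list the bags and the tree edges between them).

Treewidth 4.
One optimal decomposition is:
Bags: B1 = {b, c, d, e, f}  B2 = {a, b, c, d, e}
Tree: B1–B2

Each bag holds 5 vertices, so the decomposition has width 4, which upper-bounds the treewidth. On the other hand G contains the 5-clique {b, c, d, e, f}. A clique must lie in a single bag of any decomposition, so no decomposition can have width below 4. The upper and lower bounds meet at 4, so that is the treewidth.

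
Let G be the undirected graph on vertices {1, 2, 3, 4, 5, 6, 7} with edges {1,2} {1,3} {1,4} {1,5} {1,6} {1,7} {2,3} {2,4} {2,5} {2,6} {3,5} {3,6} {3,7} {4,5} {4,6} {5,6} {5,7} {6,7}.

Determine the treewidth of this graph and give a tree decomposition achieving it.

Treewidth 4.
Bags: B1 = {1, 3, 5, 6, 7}  B2 = {1, 2, 3, 5, 6}  B3 = {1, 2, 4, 5, 6}
Tree: B1–B2, B2–B3

Every bag has size at most 5, so the width is 5 − 1 = 4 and tw(G) ≤ 4. Conversely, {1, 2, 3, 5, 6} is a clique of size 5, and the vertices of any clique must share a bag in every tree decomposition; so some bag has ≥ 5 vertices and tw(G) ≥ 4. Combining the bounds, tw(G) = 4.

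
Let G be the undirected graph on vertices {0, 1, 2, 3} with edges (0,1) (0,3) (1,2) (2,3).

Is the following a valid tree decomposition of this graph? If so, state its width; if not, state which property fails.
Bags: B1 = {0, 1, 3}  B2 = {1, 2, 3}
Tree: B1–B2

Yes; width 2.

Every vertex of G appears in some bag (union = {0, 1, 2, 3}); every edge is covered by a bag; and for each vertex v the set of bags containing v is connected in the bag tree. The decomposition is therefore valid. The largest bag has 3 vertices, so the width is 2.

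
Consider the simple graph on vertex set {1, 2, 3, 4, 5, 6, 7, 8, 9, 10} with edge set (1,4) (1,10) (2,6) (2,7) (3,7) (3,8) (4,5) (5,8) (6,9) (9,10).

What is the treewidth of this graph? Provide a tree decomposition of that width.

Treewidth 2.
One such decomposition:
Bags: B1 = {1, 4, 10}  B2 = {4, 9, 10}  B3 = {4, 6, 9}  B4 = {2, 4, 6}  B5 = {2, 4, 7}  B6 = {3, 4, 7}  B7 = {3, 4, 8}  B8 = {4, 5, 8}
Tree: B1–B2, B2–B3, B3–B4, B4–B5, B5–B6, B6–B7, B7–B8

The largest bag has 3 vertices, giving width 2; this decomposition certifies tw(G) ≤ 2. The edges 4–1–10–9–6–2–7–3–8–5–4 form a cycle, so G is not a tree and its treewidth is at least 2. The upper and lower bounds meet at 2, so that is the treewidth.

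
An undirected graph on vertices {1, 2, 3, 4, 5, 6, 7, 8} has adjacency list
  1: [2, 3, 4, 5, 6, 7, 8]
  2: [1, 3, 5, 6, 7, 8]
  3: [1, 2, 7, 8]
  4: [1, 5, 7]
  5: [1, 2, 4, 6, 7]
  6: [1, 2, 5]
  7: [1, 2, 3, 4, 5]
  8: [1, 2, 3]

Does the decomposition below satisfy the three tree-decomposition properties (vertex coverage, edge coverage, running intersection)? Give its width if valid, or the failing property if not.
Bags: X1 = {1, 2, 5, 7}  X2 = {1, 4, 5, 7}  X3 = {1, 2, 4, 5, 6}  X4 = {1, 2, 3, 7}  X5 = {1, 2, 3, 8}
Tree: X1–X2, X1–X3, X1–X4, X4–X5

A tree decomposition must satisfy three properties: every vertex lies in some bag; for every edge, both endpoints lie together in some bag; and for every vertex, the bags containing it form a connected subtree. Here bags containing vertex 4 are not connected in the tree, so the decomposition is invalid.

No — bags containing vertex 4 are not connected in the tree.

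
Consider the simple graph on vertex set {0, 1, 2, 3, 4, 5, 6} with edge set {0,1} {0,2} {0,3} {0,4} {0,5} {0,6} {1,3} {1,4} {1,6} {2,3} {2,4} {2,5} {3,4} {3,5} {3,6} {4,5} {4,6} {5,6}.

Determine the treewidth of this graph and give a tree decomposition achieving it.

Treewidth 4.
One optimal decomposition is:
Bags: B1 = {0, 3, 4, 5, 6}  B2 = {0, 2, 3, 4, 5}  B3 = {0, 1, 3, 4, 6}
Tree: B1–B2, B1–B3

The largest bag has 5 vertices, giving width 4; this decomposition certifies tw(G) ≤ 4. For the lower bound, the 5 vertices {0, 1, 3, 4, 6} are pairwise adjacent, and any tree decomposition puts a clique entirely inside one bag — forcing width ≥ 4. Combining the bounds, tw(G) = 4.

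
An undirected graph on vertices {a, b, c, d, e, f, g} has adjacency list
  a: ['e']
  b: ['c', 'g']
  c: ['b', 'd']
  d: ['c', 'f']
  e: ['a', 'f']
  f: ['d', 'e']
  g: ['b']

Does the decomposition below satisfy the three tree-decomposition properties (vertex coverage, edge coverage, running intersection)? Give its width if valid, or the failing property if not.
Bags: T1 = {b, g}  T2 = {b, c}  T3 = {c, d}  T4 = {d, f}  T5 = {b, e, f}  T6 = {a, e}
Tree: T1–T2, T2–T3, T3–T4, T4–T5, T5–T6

A tree decomposition must satisfy three properties: every vertex lies in some bag; for every edge, both endpoints lie together in some bag; and for every vertex, the bags containing it form a connected subtree. Here bags containing vertex b are not connected in the tree, so the decomposition is invalid.

No — bags containing vertex b are not connected in the tree.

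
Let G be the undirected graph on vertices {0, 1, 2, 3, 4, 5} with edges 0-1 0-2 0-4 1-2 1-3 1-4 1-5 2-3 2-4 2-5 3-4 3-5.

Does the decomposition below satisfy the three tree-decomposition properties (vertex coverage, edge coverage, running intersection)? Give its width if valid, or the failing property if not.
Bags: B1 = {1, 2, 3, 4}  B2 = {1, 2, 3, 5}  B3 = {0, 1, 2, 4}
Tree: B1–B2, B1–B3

Vertex coverage: the bags together contain {0, 1, 2, 3, 4, 5}, the full vertex set. Edge coverage: each edge of G has both endpoints in at least one bag. Running intersection: for every vertex, the bags containing it form a connected subtree. All three properties hold, so this is a valid tree decomposition of width max|bag| − 1 = 3, and hence tw(G) ≤ 3.

Yes; width 3.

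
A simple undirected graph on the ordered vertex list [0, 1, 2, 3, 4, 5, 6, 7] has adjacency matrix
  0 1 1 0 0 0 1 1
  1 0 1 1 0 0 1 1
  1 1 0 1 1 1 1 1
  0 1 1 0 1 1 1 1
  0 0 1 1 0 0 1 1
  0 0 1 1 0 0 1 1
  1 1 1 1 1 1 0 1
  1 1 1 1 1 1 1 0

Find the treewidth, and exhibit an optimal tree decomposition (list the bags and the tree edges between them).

Each bag holds 5 vertices, so the decomposition has width 4, which upper-bounds the treewidth. Conversely, {0, 1, 2, 6, 7} is a clique of size 5, and the vertices of any clique must share a bag in every tree decomposition; so some bag has ≥ 5 vertices and tw(G) ≥ 4. Hence tw(G) = 4 exactly.

Treewidth 4.
Bags: B1 = {1, 2, 3, 6, 7}  B2 = {0, 1, 2, 6, 7}  B3 = {2, 3, 5, 6, 7}  B4 = {2, 3, 4, 6, 7}
Tree: B1–B2, B1–B3, B1–B4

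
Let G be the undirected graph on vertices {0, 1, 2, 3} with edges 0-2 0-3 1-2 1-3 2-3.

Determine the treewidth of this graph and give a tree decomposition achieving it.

The largest bag has 3 vertices, giving width 2; this decomposition certifies tw(G) ≤ 2. On the other hand G contains the 3-clique {0, 2, 3}. A clique must lie in a single bag of any decomposition, so no decomposition can have width below 2. The upper and lower bounds meet at 2, so that is the treewidth.

Treewidth 2.
Bags: B1 = {0, 2, 3}  B2 = {1, 2, 3}
Tree: B1–B2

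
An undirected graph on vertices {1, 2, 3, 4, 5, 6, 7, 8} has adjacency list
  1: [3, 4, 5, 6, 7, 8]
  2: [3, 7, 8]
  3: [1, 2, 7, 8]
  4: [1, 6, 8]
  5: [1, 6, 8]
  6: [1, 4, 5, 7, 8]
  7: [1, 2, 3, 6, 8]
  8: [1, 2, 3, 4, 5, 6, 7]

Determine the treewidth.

A width-3 tree decomposition is:
Bags: B1 = {1, 6, 7, 8}  B2 = {1, 5, 6, 8}  B3 = {1, 4, 6, 8}  B4 = {1, 3, 7, 8}  B5 = {2, 3, 7, 8}
Tree: B1–B2, B1–B3, B1–B4, B4–B5
Every bag has size at most 4, so the width is 4 − 1 = 3 and tw(G) ≤ 3. For the lower bound, the 4 vertices {1, 3, 7, 8} are pairwise adjacent, and any tree decomposition puts a clique entirely inside one bag — forcing width ≥ 3. Hence tw(G) = 3 exactly.

3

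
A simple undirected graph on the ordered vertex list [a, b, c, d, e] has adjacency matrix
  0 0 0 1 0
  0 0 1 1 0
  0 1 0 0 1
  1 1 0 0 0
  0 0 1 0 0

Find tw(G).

1

A width-1 tree decomposition is:
Bags: B1 = {a, d}  B2 = {b, d}  B3 = {b, c}  B4 = {c, e}
Tree: B1–B2, B2–B3, B3–B4
The largest bag has 2 vertices, giving width 1; this decomposition certifies tw(G) ≤ 1. Since G has at least one edge (e.g. a–d), it is not an edgeless graph, so tw(G) ≥ 1. Combining the bounds, tw(G) = 1.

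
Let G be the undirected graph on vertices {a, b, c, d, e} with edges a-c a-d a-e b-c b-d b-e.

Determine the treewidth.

A width-2 tree decomposition is:
Bags: B1 = {a, b, e}  B2 = {a, b, d}  B3 = {a, b, c}
Tree: B1–B2, B2–B3
Each bag holds 3 vertices, so the decomposition has width 2, which upper-bounds the treewidth. The edges e–b–d–a–e form a cycle, so G is not a tree and its treewidth is at least 2. Therefore the treewidth is 2.

2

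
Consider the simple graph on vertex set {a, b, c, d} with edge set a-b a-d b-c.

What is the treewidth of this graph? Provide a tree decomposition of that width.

Every bag has size at most 2, so the width is 2 − 1 = 1 and tw(G) ≤ 1. G has an edge, so its treewidth is at least 1. The upper and lower bounds meet at 1, so that is the treewidth.

Treewidth 1.
One optimal decomposition is:
Bags: B1 = {b, c}  B2 = {a, b}  B3 = {a, d}
Tree: B1–B2, B2–B3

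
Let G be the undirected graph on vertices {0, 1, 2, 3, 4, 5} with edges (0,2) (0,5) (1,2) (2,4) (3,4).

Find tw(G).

1

A width-1 tree decomposition is:
Bags: B1 = {1, 2}  B2 = {2, 4}  B3 = {0, 2}  B4 = {3, 4}  B5 = {0, 5}
Tree: B1–B2, B1–B3, B2–B4, B3–B5
The largest bag has 2 vertices, giving width 1; this decomposition certifies tw(G) ≤ 1. Since G has at least one edge (e.g. 1–2), it is not an edgeless graph, so tw(G) ≥ 1. Combining the bounds, tw(G) = 1.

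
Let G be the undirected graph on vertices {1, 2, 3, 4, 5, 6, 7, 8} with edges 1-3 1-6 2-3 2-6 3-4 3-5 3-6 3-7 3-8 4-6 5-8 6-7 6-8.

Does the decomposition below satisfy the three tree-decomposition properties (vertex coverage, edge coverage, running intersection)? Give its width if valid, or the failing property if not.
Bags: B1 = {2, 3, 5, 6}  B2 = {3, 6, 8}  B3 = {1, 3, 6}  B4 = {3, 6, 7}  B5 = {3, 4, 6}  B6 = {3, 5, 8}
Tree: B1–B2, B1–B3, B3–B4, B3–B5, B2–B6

A tree decomposition must satisfy three properties: every vertex lies in some bag; for every edge, both endpoints lie together in some bag; and for every vertex, the bags containing it form a connected subtree. Here bags containing vertex 5 are not connected in the tree, so the decomposition is invalid.

No — bags containing vertex 5 are not connected in the tree.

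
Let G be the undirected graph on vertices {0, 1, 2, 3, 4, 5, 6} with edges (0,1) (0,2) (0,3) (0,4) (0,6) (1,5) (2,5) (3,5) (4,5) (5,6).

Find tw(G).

A width-2 tree decomposition is:
Bags: B1 = {0, 5, 6}  B2 = {0, 4, 5}  B3 = {0, 3, 5}  B4 = {0, 1, 5}  B5 = {0, 2, 5}
Tree: B1–B2, B2–B3, B3–B4, B4–B5
The largest bag has 3 vertices, giving width 2; this decomposition certifies tw(G) ≤ 2. Since 0–6–5–4–0 is a cycle in G, G is not acyclic. Forests are exactly the graphs of treewidth ≤ 1, so tw(G) ≥ 2. The upper and lower bounds meet at 2, so that is the treewidth.

2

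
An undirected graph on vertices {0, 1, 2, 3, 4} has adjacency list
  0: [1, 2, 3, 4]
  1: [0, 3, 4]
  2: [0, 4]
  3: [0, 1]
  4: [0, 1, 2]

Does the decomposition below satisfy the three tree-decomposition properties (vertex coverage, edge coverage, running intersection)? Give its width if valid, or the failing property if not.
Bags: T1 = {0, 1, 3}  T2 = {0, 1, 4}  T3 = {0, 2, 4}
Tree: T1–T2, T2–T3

Every vertex of G appears in some bag (union = {0, 1, 2, 3, 4}); every edge is covered by a bag; and for each vertex v the set of bags containing v is connected in the bag tree. The decomposition is therefore valid. The largest bag has 3 vertices, so the width is 2.

Yes; width 2.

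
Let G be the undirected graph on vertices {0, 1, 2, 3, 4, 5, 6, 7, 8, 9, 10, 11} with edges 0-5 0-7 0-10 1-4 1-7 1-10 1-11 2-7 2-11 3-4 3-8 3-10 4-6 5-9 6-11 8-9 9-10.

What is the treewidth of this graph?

A width-3 tree decomposition is:
Bags: B1 = {2, 4, 6, 11}  B2 = {1, 2, 4, 11}  B3 = {1, 2, 4, 7}  B4 = {1, 3, 4, 7}  B5 = {1, 3, 7, 10}  B6 = {0, 3, 7, 10}  B7 = {0, 3, 8, 10}  B8 = {0, 8, 9, 10}  B9 = {0, 5, 8, 9}
Tree: B1–B2, B2–B3, B3–B4, B4–B5, B5–B6, B6–B7, B7–B8, B8–B9
Every bag has size at most 4, so the width is 4 − 1 = 3 and tw(G) ≤ 3. For the lower bound: the 4 vertex sets {2,6,11}, {4}, {1}, {0,3,7,10} are disjoint, each induces a connected subgraph, and every pair is joined by at least one edge of G. Contracting each set to a single vertex therefore yields K_{4} as a minor, and since treewidth is minor-monotone, tw(G) ≥ tw(K_{4}) = 3. The upper and lower bounds meet at 3, so that is the treewidth.

3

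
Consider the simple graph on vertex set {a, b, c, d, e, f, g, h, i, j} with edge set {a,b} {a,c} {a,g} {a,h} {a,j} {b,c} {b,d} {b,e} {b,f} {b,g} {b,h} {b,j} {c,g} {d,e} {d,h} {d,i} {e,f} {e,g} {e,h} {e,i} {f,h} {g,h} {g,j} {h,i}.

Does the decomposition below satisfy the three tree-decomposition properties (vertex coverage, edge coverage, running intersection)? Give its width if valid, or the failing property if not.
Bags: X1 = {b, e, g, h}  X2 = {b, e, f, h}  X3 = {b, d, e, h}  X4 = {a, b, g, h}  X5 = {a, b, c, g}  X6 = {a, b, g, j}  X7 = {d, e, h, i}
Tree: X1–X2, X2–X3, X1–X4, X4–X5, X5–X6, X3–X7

Every vertex of G appears in some bag (union = {a, b, c, d, e, f, g, h, i, j}); every edge is covered by a bag; and for each vertex v the set of bags containing v is connected in the bag tree. The decomposition is therefore valid. The largest bag has 4 vertices, so the width is 3.

Yes; width 3.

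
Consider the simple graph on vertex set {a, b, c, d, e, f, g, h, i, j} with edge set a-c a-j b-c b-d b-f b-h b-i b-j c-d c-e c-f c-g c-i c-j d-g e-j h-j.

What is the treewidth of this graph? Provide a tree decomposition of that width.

Treewidth 2.
Bags: B1 = {b, c, j}  B2 = {b, h, j}  B3 = {a, c, j}  B4 = {b, c, f}  B5 = {b, c, i}  B6 = {b, c, d}  B7 = {c, e, j}  B8 = {c, d, g}
Tree: B1–B2, B1–B3, B1–B4, B1–B5, B1–B6, B1–B7, B6–B8

Each bag holds 3 vertices, so the decomposition has width 2, which upper-bounds the treewidth. On the other hand G contains the 3-clique {b, h, j}. A clique must lie in a single bag of any decomposition, so no decomposition can have width below 2. The upper and lower bounds meet at 2, so that is the treewidth.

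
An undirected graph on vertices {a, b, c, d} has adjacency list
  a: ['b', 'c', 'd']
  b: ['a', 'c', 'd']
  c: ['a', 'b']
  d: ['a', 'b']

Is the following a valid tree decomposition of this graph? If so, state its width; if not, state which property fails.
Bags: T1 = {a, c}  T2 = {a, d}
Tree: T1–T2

No — vertex b appears in no bag.

A tree decomposition must satisfy three properties: every vertex lies in some bag; for every edge, both endpoints lie together in some bag; and for every vertex, the bags containing it form a connected subtree. Here vertex b appears in no bag, so the decomposition is invalid.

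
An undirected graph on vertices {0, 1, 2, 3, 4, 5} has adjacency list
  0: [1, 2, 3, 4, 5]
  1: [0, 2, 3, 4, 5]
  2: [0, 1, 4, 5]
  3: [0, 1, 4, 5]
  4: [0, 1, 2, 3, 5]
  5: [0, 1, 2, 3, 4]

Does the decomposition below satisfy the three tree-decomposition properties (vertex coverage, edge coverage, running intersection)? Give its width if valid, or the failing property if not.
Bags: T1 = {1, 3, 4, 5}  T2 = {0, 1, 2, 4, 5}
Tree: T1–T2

A tree decomposition must satisfy three properties: every vertex lies in some bag; for every edge, both endpoints lie together in some bag; and for every vertex, the bags containing it form a connected subtree. Here edge (0,3) lies in no bag, so the decomposition is invalid.

No — edge (0,3) lies in no bag.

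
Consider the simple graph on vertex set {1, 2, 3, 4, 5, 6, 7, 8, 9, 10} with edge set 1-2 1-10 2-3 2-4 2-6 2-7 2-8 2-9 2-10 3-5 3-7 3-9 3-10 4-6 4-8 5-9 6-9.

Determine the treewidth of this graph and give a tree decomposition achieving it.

Treewidth 2.
One such decomposition:
Bags: B1 = {2, 3, 10}  B2 = {1, 2, 10}  B3 = {2, 3, 9}  B4 = {3, 5, 9}  B5 = {2, 6, 9}  B6 = {2, 3, 7}  B7 = {2, 4, 6}  B8 = {2, 4, 8}
Tree: B1–B2, B1–B3, B3–B4, B3–B5, B1–B6, B5–B7, B7–B8

Every bag has size at most 3, so the width is 3 − 1 = 2 and tw(G) ≤ 2. For the lower bound, the 3 vertices {1, 2, 10} are pairwise adjacent, and any tree decomposition puts a clique entirely inside one bag — forcing width ≥ 2. Therefore the treewidth is 2.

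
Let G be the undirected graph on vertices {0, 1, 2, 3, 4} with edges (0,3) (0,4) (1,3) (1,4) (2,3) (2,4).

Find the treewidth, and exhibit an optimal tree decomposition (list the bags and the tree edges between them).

Each bag holds 3 vertices, so the decomposition has width 2, which upper-bounds the treewidth. Since 4–0–3–2–4 is a cycle in G, G is not acyclic. Forests are exactly the graphs of treewidth ≤ 1, so tw(G) ≥ 2. Combining the bounds, tw(G) = 2.

Treewidth 2.
Bags: B1 = {0, 3, 4}  B2 = {2, 3, 4}  B3 = {1, 3, 4}
Tree: B1–B2, B2–B3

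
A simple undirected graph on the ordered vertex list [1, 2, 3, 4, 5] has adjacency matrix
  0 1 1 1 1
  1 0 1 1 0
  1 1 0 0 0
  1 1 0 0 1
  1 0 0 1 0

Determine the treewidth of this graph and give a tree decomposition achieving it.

Treewidth 2.
One optimal decomposition is:
Bags: B1 = {1, 2, 4}  B2 = {1, 4, 5}  B3 = {1, 2, 3}
Tree: B1–B2, B1–B3

Each bag holds 3 vertices, so the decomposition has width 2, which upper-bounds the treewidth. For the lower bound, the 3 vertices {1, 2, 3} are pairwise adjacent, and any tree decomposition puts a clique entirely inside one bag — forcing width ≥ 2. Combining the bounds, tw(G) = 2.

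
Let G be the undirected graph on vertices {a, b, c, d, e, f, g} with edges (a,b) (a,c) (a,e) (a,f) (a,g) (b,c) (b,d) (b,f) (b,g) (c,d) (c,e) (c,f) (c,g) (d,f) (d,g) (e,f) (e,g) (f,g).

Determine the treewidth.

A width-4 tree decomposition is:
Bags: B1 = {b, c, d, f, g}  B2 = {a, b, c, f, g}  B3 = {a, c, e, f, g}
Tree: B1–B2, B2–B3
The largest bag has 5 vertices, giving width 4; this decomposition certifies tw(G) ≤ 4. Conversely, {b, c, d, f, g} is a clique of size 5, and the vertices of any clique must share a bag in every tree decomposition; so some bag has ≥ 5 vertices and tw(G) ≥ 4. Combining the bounds, tw(G) = 4.

4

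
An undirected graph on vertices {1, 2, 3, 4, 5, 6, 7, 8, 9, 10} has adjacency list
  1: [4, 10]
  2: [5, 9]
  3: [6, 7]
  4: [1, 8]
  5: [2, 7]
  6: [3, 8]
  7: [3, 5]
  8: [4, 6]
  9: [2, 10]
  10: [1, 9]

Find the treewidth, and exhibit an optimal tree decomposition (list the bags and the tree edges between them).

Treewidth 2.
Bags: B1 = {2, 5, 7}  B2 = {2, 3, 7}  B3 = {2, 3, 6}  B4 = {2, 6, 8}  B5 = {2, 4, 8}  B6 = {1, 2, 4}  B7 = {1, 2, 10}  B8 = {2, 9, 10}
Tree: B1–B2, B2–B3, B3–B4, B4–B5, B5–B6, B6–B7, B7–B8

The largest bag has 3 vertices, giving width 2; this decomposition certifies tw(G) ≤ 2. Since 2–5–7–3–6–8–4–1–10–9–2 is a cycle in G, G is not acyclic. Forests are exactly the graphs of treewidth ≤ 1, so tw(G) ≥ 2. The upper and lower bounds meet at 2, so that is the treewidth.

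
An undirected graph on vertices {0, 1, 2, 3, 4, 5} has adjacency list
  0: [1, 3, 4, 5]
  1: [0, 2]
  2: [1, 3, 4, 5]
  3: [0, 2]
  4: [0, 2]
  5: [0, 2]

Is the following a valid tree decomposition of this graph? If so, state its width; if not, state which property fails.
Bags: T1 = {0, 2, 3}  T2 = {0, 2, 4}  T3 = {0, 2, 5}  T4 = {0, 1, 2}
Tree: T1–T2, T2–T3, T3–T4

Yes; width 2.

Vertex coverage: the bags together contain {0, 1, 2, 3, 4, 5}, the full vertex set. Edge coverage: each edge of G has both endpoints in at least one bag. Running intersection: for every vertex, the bags containing it form a connected subtree. All three properties hold, so this is a valid tree decomposition of width max|bag| − 1 = 2, and hence tw(G) ≤ 2.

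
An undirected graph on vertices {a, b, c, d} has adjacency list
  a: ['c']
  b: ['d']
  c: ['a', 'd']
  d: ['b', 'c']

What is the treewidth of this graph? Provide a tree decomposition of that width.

Treewidth 1.
Bags: B1 = {b, d}  B2 = {c, d}  B3 = {a, c}
Tree: B1–B2, B2–B3

Each bag holds 2 vertices, so the decomposition has width 1, which upper-bounds the treewidth. Since G has at least one edge (e.g. b–d), it is not an edgeless graph, so tw(G) ≥ 1. Hence tw(G) = 1 exactly.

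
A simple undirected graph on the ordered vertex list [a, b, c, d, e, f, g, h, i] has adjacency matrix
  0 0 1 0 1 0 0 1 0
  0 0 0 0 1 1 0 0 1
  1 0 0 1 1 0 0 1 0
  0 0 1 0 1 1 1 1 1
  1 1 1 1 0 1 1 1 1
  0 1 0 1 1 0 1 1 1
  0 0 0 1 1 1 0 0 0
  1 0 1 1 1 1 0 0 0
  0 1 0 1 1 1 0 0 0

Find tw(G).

A width-3 tree decomposition is:
Bags: B1 = {c, d, e, h}  B2 = {a, c, e, h}  B3 = {d, e, f, h}  B4 = {d, e, f, i}  B5 = {d, e, f, g}  B6 = {b, e, f, i}
Tree: B1–B2, B1–B3, B3–B4, B3–B5, B4–B6
Every bag has size at most 4, so the width is 4 − 1 = 3 and tw(G) ≤ 3. On the other hand G contains the 4-clique {c, d, e, h}. A clique must lie in a single bag of any decomposition, so no decomposition can have width below 3. Hence tw(G) = 3 exactly.

3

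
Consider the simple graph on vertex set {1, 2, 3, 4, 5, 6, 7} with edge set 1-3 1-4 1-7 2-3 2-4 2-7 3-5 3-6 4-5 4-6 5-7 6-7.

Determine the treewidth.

3

A width-3 tree decomposition is:
Bags: B1 = {3, 4, 6, 7}  B2 = {2, 3, 4, 7}  B3 = {3, 4, 5, 7}  B4 = {1, 3, 4, 7}
Tree: B1–B2, B2–B3, B3–B4
Every bag has size at most 4, so the width is 4 − 1 = 3 and tw(G) ≤ 3. For the lower bound: the 4 vertex sets {4,6}, {2,7}, {3}, {5} are disjoint, each induces a connected subgraph, and every pair is joined by at least one edge of G. Contracting each set to a single vertex therefore yields K_{4} as a minor, and since treewidth is minor-monotone, tw(G) ≥ tw(K_{4}) = 3. Therefore the treewidth is 3.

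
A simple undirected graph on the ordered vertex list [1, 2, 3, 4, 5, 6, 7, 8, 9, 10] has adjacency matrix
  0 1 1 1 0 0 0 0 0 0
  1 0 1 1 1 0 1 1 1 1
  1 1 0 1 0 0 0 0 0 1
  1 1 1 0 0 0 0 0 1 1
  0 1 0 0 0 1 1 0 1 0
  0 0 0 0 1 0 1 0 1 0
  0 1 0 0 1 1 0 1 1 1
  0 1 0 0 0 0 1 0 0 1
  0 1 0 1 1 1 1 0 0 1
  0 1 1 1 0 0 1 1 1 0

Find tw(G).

A width-3 tree decomposition is:
Bags: B1 = {2, 5, 7, 9}  B2 = {2, 7, 9, 10}  B3 = {2, 4, 9, 10}  B4 = {2, 3, 4, 10}  B5 = {2, 7, 8, 10}  B6 = {5, 6, 7, 9}  B7 = {1, 2, 3, 4}
Tree: B1–B2, B2–B3, B3–B4, B2–B5, B1–B6, B4–B7
The largest bag has 4 vertices, giving width 3; this decomposition certifies tw(G) ≤ 3. On the other hand G contains the 4-clique {1, 2, 3, 4}. A clique must lie in a single bag of any decomposition, so no decomposition can have width below 3. Combining the bounds, tw(G) = 3.

3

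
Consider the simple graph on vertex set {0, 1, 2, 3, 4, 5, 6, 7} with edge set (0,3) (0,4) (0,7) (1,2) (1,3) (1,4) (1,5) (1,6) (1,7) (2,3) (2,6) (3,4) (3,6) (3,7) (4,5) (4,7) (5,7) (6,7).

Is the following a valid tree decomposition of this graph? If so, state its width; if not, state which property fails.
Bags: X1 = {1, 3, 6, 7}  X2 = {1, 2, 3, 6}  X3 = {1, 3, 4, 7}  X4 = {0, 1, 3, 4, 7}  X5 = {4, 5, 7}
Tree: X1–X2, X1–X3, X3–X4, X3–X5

A tree decomposition must satisfy three properties: every vertex lies in some bag; for every edge, both endpoints lie together in some bag; and for every vertex, the bags containing it form a connected subtree. Here edge (1,5) lies in no bag, so the decomposition is invalid.

No — edge (1,5) lies in no bag.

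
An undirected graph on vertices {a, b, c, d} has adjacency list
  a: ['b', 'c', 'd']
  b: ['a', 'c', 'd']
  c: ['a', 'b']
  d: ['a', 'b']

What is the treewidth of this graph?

A width-2 tree decomposition is:
Bags: B1 = {a, b, d}  B2 = {a, b, c}
Tree: B1–B2
Each bag holds 3 vertices, so the decomposition has width 2, which upper-bounds the treewidth. On the other hand G contains the 3-clique {a, b, d}. A clique must lie in a single bag of any decomposition, so no decomposition can have width below 2. Combining the bounds, tw(G) = 2.

2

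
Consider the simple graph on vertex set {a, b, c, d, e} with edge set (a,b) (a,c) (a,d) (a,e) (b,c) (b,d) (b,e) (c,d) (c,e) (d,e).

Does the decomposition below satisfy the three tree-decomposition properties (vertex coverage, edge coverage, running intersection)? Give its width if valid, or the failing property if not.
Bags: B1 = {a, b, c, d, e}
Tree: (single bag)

Yes; width 4.

Checking the three conditions: (i) the bags cover all of {a, b, c, d, e}; (ii) for each edge, some bag contains both endpoints; (iii) the bags containing any fixed vertex form a subtree. All hold, so the decomposition is valid with width 5 − 1 = 4.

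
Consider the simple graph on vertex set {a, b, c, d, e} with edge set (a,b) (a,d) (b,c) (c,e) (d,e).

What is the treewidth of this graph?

A width-2 tree decomposition is:
Bags: B1 = {c, d, e}  B2 = {b, c, d}  B3 = {a, b, d}
Tree: B1–B2, B2–B3
Every bag has size at most 3, so the width is 3 − 1 = 2 and tw(G) ≤ 2. For the lower bound, G contains the cycle d–e–c–b–a–d, so G is not a forest; only forests have treewidth ≤ 1, hence tw(G) ≥ 2. The upper and lower bounds meet at 2, so that is the treewidth.

2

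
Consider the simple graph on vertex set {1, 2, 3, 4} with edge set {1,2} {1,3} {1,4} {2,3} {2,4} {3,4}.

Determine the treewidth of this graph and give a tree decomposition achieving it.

A single bag containing all 4 vertices is trivially a valid decomposition of width 3. Conversely, {1, 2, 3, 4} is a clique of size 4, and the vertices of any clique must share a bag in every tree decomposition; so some bag has ≥ 4 vertices and tw(G) ≥ 3. Combining the bounds, tw(G) = 3.

Treewidth 3.
Bags: B1 = {1, 2, 3, 4}
Tree: (single bag)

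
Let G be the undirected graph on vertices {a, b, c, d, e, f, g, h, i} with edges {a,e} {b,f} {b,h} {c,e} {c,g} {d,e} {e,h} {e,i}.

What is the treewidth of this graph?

A width-1 tree decomposition is:
Bags: B1 = {c, e}  B2 = {a, e}  B3 = {c, g}  B4 = {e, i}  B5 = {e, h}  B6 = {b, h}  B7 = {d, e}  B8 = {b, f}
Tree: B1–B2, B1–B3, B1–B4, B1–B5, B5–B6, B5–B7, B6–B8
Every bag has size at most 2, so the width is 2 − 1 = 1 and tw(G) ≤ 1. Since G has at least one edge (e.g. c–e), it is not an edgeless graph, so tw(G) ≥ 1. The upper and lower bounds meet at 1, so that is the treewidth.

1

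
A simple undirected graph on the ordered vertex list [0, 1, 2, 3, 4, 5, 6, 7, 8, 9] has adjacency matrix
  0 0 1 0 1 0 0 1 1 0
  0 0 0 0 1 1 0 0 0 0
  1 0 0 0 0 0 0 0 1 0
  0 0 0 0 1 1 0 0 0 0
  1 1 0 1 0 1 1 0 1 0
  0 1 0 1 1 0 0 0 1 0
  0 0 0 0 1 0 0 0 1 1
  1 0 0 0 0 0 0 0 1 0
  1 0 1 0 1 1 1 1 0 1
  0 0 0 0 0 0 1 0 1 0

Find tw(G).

A width-2 tree decomposition is:
Bags: B1 = {4, 5, 8}  B2 = {0, 4, 8}  B3 = {0, 2, 8}  B4 = {4, 6, 8}  B5 = {0, 7, 8}  B6 = {6, 8, 9}  B7 = {1, 4, 5}  B8 = {3, 4, 5}
Tree: B1–B2, B2–B3, B2–B4, B3–B5, B4–B6, B1–B7, B7–B8
Every bag has size at most 3, so the width is 3 − 1 = 2 and tw(G) ≤ 2. Conversely, {0, 2, 8} is a clique of size 3, and the vertices of any clique must share a bag in every tree decomposition; so some bag has ≥ 3 vertices and tw(G) ≥ 2. The upper and lower bounds meet at 2, so that is the treewidth.

2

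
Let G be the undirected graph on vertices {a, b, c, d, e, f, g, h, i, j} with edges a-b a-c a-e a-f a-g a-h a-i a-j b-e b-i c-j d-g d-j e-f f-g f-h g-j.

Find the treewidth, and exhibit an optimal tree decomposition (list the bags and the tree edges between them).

Treewidth 2.
Bags: B1 = {a, f, g}  B2 = {a, g, j}  B3 = {a, f, h}  B4 = {a, e, f}  B5 = {a, c, j}  B6 = {a, b, e}  B7 = {d, g, j}  B8 = {a, b, i}
Tree: B1–B2, B1–B3, B1–B4, B2–B5, B4–B6, B2–B7, B6–B8

Each bag holds 3 vertices, so the decomposition has width 2, which upper-bounds the treewidth. For the lower bound, the 3 vertices {d, g, j} are pairwise adjacent, and any tree decomposition puts a clique entirely inside one bag — forcing width ≥ 2. Therefore the treewidth is 2.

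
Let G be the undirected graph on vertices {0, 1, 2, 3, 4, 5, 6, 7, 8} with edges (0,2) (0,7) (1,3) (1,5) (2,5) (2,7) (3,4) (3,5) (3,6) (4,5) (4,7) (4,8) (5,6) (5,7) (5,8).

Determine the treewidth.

A width-2 tree decomposition is:
Bags: B1 = {3, 5, 6}  B2 = {3, 4, 5}  B3 = {4, 5, 7}  B4 = {4, 5, 8}  B5 = {1, 3, 5}  B6 = {2, 5, 7}  B7 = {0, 2, 7}
Tree: B1–B2, B2–B3, B3–B4, B2–B5, B3–B6, B6–B7
Every bag has size at most 3, so the width is 3 − 1 = 2 and tw(G) ≤ 2. On the other hand G contains the 3-clique {0, 2, 7}. A clique must lie in a single bag of any decomposition, so no decomposition can have width below 2. The upper and lower bounds meet at 2, so that is the treewidth.

2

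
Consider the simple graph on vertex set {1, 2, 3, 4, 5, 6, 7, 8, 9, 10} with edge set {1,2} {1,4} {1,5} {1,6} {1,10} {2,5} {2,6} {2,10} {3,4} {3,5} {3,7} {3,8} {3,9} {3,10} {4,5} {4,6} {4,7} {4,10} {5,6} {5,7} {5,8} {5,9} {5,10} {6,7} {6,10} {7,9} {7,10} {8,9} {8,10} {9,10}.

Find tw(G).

4

A width-4 tree decomposition is:
Bags: B1 = {3, 5, 7, 9, 10}  B2 = {3, 4, 5, 7, 10}  B3 = {4, 5, 6, 7, 10}  B4 = {1, 4, 5, 6, 10}  B5 = {3, 5, 8, 9, 10}  B6 = {1, 2, 5, 6, 10}
Tree: B1–B2, B2–B3, B3–B4, B1–B5, B4–B6
Every bag has size at most 5, so the width is 5 − 1 = 4 and tw(G) ≤ 4. On the other hand G contains the 5-clique {1, 2, 5, 6, 10}. A clique must lie in a single bag of any decomposition, so no decomposition can have width below 4. The upper and lower bounds meet at 4, so that is the treewidth.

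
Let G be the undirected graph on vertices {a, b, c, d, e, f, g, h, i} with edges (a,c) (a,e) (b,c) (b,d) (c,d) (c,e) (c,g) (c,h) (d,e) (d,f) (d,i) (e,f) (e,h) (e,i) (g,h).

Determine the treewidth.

2

A width-2 tree decomposition is:
Bags: B1 = {c, e, h}  B2 = {c, g, h}  B3 = {c, d, e}  B4 = {d, e, i}  B5 = {b, c, d}  B6 = {d, e, f}  B7 = {a, c, e}
Tree: B1–B2, B1–B3, B3–B4, B3–B5, B4–B6, B3–B7
The largest bag has 3 vertices, giving width 2; this decomposition certifies tw(G) ≤ 2. On the other hand G contains the 3-clique {c, g, h}. A clique must lie in a single bag of any decomposition, so no decomposition can have width below 2. Therefore the treewidth is 2.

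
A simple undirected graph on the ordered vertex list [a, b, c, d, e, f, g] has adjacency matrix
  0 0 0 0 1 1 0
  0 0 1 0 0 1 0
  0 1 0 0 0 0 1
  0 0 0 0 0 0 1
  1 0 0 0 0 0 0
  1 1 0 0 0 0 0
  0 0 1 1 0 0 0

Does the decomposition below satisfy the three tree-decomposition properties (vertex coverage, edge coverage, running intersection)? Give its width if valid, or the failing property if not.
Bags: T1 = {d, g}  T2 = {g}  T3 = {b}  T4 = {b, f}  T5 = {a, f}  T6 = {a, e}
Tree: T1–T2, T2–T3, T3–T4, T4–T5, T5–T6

No — vertex c appears in no bag.

A tree decomposition must satisfy three properties: every vertex lies in some bag; for every edge, both endpoints lie together in some bag; and for every vertex, the bags containing it form a connected subtree. Here vertex c appears in no bag, so the decomposition is invalid.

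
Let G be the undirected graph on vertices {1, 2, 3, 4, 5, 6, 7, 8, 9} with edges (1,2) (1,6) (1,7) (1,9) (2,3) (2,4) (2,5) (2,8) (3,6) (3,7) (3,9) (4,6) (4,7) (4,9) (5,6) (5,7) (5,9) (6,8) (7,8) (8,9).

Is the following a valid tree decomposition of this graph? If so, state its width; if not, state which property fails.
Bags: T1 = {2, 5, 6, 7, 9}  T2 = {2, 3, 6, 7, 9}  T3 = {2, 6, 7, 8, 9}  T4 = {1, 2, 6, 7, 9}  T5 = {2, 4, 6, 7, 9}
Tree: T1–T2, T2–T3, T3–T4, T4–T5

Checking the three conditions: (i) the bags cover all of {1, 2, 3, 4, 5, 6, 7, 8, 9}; (ii) for each edge, some bag contains both endpoints; (iii) the bags containing any fixed vertex form a subtree. All hold, so the decomposition is valid with width 5 − 1 = 4.

Yes; width 4.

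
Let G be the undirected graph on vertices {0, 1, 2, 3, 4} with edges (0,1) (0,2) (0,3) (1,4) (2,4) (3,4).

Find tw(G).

2

A width-2 tree decomposition is:
Bags: B1 = {0, 3, 4}  B2 = {0, 2, 4}  B3 = {0, 1, 4}
Tree: B1–B2, B2–B3
The largest bag has 3 vertices, giving width 2; this decomposition certifies tw(G) ≤ 2. The edges 4–3–0–2–4 form a cycle, so G is not a tree and its treewidth is at least 2. Therefore the treewidth is 2.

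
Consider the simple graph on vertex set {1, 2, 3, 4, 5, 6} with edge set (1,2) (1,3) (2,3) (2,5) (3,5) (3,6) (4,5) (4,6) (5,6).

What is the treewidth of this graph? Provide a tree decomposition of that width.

The largest bag has 3 vertices, giving width 2; this decomposition certifies tw(G) ≤ 2. On the other hand G contains the 3-clique {1, 2, 3}. A clique must lie in a single bag of any decomposition, so no decomposition can have width below 2. Hence tw(G) = 2 exactly.

Treewidth 2.
Bags: B1 = {1, 2, 3}  B2 = {2, 3, 5}  B3 = {3, 5, 6}  B4 = {4, 5, 6}
Tree: B1–B2, B2–B3, B3–B4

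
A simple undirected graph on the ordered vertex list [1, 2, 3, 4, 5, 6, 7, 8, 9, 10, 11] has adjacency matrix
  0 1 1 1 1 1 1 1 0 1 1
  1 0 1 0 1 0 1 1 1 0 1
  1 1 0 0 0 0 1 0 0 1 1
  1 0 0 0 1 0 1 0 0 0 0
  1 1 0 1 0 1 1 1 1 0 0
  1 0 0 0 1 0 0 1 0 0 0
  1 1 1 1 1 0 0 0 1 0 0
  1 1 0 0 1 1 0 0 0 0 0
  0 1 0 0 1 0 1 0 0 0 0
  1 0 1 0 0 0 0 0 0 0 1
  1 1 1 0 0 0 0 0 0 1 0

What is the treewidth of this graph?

A width-3 tree decomposition is:
Bags: B1 = {1, 2, 5, 7}  B2 = {1, 2, 5, 8}  B3 = {2, 5, 7, 9}  B4 = {1, 4, 5, 7}  B5 = {1, 2, 3, 7}  B6 = {1, 2, 3, 11}  B7 = {1, 3, 10, 11}  B8 = {1, 5, 6, 8}
Tree: B1–B2, B1–B3, B1–B4, B1–B5, B5–B6, B6–B7, B2–B8
The largest bag has 4 vertices, giving width 3; this decomposition certifies tw(G) ≤ 3. Conversely, {1, 2, 5, 8} is a clique of size 4, and the vertices of any clique must share a bag in every tree decomposition; so some bag has ≥ 4 vertices and tw(G) ≥ 3. The upper and lower bounds meet at 3, so that is the treewidth.

3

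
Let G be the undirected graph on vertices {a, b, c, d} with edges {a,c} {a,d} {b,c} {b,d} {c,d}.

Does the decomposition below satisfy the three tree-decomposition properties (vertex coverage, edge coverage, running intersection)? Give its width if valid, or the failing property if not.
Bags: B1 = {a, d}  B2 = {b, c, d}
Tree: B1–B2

No — edge (c,a) lies in no bag.

A tree decomposition must satisfy three properties: every vertex lies in some bag; for every edge, both endpoints lie together in some bag; and for every vertex, the bags containing it form a connected subtree. Here edge (c,a) lies in no bag, so the decomposition is invalid.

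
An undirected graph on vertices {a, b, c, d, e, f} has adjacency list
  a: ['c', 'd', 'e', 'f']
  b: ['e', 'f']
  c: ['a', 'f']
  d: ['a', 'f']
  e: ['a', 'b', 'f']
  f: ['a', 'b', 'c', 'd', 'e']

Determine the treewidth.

2

A width-2 tree decomposition is:
Bags: B1 = {a, e, f}  B2 = {a, c, f}  B3 = {a, d, f}  B4 = {b, e, f}
Tree: B1–B2, B2–B3, B1–B4
Each bag holds 3 vertices, so the decomposition has width 2, which upper-bounds the treewidth. For the lower bound, the 3 vertices {a, d, f} are pairwise adjacent, and any tree decomposition puts a clique entirely inside one bag — forcing width ≥ 2. Therefore the treewidth is 2.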